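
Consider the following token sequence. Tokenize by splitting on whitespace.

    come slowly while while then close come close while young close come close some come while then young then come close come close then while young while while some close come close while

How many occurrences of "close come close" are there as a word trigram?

4

Scanning the 31 overlapping trigram windows for "close come close":
  position 6–8: close come close
  position 11–13: close come close
  position 21–23: close come close
  position 30–32: close come close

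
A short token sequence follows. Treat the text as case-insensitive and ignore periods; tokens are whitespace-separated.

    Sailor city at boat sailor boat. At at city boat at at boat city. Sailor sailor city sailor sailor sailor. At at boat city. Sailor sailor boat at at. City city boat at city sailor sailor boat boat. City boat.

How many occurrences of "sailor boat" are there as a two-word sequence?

3

Scanning the 39 overlapping bigram windows for "sailor boat":
  position 5–6: sailor boat
  position 26–27: sailor boat
  position 36–37: sailor boat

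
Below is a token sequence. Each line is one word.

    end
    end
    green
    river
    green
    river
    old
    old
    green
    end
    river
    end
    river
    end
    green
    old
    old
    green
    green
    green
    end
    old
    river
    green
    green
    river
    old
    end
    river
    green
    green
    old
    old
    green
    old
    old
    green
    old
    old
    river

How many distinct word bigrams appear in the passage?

40 tokens → 39 bigram windows in total.
Repeated bigrams (each contributes count−1 duplicates):
  old old: 5
  green green: 4
  green old: 4
  old green: 4
  end river: 3
  green river: 3
  river green: 3
  end green: 2
  … (4 more repeated)
24 duplicate windows → 39 − 24 = 15 distinct.

15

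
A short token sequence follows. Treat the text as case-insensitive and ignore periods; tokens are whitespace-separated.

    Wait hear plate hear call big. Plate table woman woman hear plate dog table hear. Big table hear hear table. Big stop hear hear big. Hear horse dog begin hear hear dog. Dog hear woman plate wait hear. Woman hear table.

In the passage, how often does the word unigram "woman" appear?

Scanning the 41 tokens for "woman":
  position 9: woman
  position 10: woman
  position 35: woman
  position 39: woman

4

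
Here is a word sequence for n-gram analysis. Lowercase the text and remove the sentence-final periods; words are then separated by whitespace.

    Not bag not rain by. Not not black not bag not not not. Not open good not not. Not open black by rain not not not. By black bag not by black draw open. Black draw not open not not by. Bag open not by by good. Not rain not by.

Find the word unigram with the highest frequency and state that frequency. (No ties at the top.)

"not", 22 times

Unigram frequencies (highest first):
  not: 22
  by: 8
  black: 5
  open: 5
  bag: 4
  rain: 3
  … (2 more, each ≤ 2)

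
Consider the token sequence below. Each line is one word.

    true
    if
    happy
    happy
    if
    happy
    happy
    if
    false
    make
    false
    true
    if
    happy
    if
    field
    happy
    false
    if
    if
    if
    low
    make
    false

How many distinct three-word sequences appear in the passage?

19

24 tokens → 22 trigram windows in total.
Repeated trigrams (each contributes count−1 duplicates):
  happy happy if: 2
  if happy happy: 2
  true if happy: 2
3 duplicate windows → 22 − 3 = 19 distinct.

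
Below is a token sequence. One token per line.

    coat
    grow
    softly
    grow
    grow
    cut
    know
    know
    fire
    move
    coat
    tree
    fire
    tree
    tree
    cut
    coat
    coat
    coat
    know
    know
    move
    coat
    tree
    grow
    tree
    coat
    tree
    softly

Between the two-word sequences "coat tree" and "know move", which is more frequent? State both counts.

"coat tree" (3 vs 1)

"coat tree": 3 occurrences
"know move": 1 occurrence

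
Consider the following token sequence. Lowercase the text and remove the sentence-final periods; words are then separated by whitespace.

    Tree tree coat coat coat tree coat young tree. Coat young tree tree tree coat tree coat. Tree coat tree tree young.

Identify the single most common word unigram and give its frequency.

"tree", 11 times

Unigram frequencies (highest first):
  tree: 11
  coat: 8
  young: 3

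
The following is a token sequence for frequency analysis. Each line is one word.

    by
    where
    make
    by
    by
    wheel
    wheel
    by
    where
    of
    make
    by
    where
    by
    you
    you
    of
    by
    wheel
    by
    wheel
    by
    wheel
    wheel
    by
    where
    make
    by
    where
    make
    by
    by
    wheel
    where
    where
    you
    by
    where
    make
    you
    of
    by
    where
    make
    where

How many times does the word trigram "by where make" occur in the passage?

Scanning the 43 overlapping trigram windows for "by where make":
  position 1–3: by where make
  position 25–27: by where make
  position 28–30: by where make
  position 37–39: by where make
  position 42–44: by where make

5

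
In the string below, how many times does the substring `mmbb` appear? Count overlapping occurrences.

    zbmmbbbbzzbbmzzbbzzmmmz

1

Sliding a length-4 window over the 23 characters (20 positions):
  position 3–6: mmbb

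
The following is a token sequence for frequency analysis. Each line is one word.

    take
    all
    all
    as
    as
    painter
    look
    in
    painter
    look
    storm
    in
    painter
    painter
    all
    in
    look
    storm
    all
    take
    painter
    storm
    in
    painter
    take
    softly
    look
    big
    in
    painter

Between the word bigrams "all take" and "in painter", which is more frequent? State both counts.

"all take": 1 occurrence
"in painter": 4 occurrences

"in painter" (4 vs 1)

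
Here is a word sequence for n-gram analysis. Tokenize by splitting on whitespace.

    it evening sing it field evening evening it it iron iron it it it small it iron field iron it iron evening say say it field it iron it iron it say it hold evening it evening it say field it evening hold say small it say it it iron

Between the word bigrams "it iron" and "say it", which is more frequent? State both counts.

"it iron": 6 occurrences
"say it": 3 occurrences

"it iron" (6 vs 3)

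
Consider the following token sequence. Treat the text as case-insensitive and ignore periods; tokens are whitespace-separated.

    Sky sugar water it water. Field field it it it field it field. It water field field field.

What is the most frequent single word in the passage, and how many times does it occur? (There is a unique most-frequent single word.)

Unigram frequencies (highest first):
  field: 7
  it: 6
  water: 3
  sky: 1
  sugar: 1

"field", 7 times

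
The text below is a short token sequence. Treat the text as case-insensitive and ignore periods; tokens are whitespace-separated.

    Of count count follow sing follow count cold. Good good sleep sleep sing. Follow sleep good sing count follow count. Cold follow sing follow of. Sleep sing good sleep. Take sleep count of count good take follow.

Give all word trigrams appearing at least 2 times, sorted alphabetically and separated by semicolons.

Trigram counts meeting the condition (at least 2 times):
  follow count cold: 2
  follow sing follow: 2

follow count cold; follow sing follow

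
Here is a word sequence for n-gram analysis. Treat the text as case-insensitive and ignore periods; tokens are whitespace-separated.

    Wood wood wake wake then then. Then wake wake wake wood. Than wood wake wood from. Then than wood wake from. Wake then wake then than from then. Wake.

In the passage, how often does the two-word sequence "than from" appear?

Scanning the 28 overlapping bigram windows for "than from":
  position 26–27: than from

1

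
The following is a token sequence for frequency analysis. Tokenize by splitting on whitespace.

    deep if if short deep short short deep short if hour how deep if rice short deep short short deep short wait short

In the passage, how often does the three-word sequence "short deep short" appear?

Scanning the 21 overlapping trigram windows for "short deep short":
  position 4–6: short deep short
  position 7–9: short deep short
  position 16–18: short deep short
  position 19–21: short deep short

4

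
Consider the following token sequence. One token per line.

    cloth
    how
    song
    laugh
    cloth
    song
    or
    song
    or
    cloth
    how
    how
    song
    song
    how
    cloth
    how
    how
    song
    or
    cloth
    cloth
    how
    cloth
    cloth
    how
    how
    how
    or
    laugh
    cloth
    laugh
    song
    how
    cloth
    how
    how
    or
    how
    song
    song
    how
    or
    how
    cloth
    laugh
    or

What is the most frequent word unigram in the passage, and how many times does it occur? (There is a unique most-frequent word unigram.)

Unigram frequencies (highest first):
  how: 16
  cloth: 11
  song: 9
  or: 7
  laugh: 4

"how", 16 times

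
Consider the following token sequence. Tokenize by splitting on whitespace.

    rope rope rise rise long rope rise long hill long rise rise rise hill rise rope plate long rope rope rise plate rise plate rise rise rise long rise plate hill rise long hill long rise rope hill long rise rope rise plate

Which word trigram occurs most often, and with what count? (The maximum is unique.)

Trigram frequencies (highest first):
  hill long rise: 3
  rope rope rise: 2
  rise rise long: 2
  rise long hill: 2
  long hill long: 2
  rise rise rise: 2
  … (25 more, each ≤ 2)

"hill long rise", 3 times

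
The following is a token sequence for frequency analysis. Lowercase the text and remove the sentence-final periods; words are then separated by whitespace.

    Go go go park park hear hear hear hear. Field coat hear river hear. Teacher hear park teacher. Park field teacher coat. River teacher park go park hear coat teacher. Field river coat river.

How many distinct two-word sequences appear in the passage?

34 tokens → 33 bigram windows in total.
Repeated bigrams (each contributes count−1 duplicates):
  hear hear: 3
  coat river: 2
  go go: 2
  go park: 2
  park hear: 2
  teacher park: 2
7 duplicate windows → 33 − 7 = 26 distinct.

26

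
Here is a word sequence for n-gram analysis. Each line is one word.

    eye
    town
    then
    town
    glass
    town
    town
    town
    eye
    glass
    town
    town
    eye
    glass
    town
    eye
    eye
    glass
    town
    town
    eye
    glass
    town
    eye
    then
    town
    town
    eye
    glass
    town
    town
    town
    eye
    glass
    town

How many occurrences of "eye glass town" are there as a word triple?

6

Scanning the 33 overlapping trigram windows for "eye glass town":
  position 9–11: eye glass town
  position 13–15: eye glass town
  position 17–19: eye glass town
  position 21–23: eye glass town
  position 28–30: eye glass town
  position 33–35: eye glass town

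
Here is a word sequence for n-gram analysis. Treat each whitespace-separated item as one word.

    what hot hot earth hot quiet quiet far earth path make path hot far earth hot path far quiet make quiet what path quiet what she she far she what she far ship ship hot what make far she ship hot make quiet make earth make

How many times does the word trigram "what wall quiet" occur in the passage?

0

Scanning the 44 overlapping trigram windows for "what wall quiet":
  (none found)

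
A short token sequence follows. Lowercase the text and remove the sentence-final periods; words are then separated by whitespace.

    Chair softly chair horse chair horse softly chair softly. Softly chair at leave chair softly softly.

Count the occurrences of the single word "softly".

Scanning the 16 tokens for "softly":
  position 2: softly
  position 7: softly
  position 9: softly
  position 10: softly
  position 15: softly
  position 16: softly

6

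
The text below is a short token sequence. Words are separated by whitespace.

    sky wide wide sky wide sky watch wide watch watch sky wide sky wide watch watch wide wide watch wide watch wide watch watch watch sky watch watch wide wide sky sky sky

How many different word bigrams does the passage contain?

33 tokens → 32 bigram windows in total.
Repeated bigrams (each contributes count−1 duplicates):
  watch watch: 5
  watch wide: 5
  wide watch: 5
  sky wide: 4
  wide sky: 4
  wide wide: 3
  sky sky: 2
  sky watch: 2
  … (1 more repeated)
23 duplicate windows → 32 − 23 = 9 distinct.

9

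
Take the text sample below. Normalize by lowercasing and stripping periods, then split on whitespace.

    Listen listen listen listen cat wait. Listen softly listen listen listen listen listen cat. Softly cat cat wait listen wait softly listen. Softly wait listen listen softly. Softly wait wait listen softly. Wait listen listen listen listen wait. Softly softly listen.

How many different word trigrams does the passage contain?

41 tokens → 39 trigram windows in total.
Repeated trigrams (each contributes count−1 duplicates):
  listen listen listen: 7
  cat wait listen: 2
  listen listen cat: 2
  listen softly wait: 2
  listen wait softly: 2
  softly wait listen: 2
  wait listen listen: 2
  wait listen softly: 2
13 duplicate windows → 39 − 13 = 26 distinct.

26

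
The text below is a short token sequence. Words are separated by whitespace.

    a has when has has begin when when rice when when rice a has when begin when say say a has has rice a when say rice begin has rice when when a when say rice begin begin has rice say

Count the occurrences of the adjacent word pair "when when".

Scanning the 40 overlapping bigram windows for "when when":
  position 7–8: when when
  position 10–11: when when
  position 31–32: when when

3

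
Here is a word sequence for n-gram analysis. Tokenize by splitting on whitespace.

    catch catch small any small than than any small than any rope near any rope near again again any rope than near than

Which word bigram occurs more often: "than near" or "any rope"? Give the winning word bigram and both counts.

"any rope" (3 vs 1)

"than near": 1 occurrence
"any rope": 3 occurrences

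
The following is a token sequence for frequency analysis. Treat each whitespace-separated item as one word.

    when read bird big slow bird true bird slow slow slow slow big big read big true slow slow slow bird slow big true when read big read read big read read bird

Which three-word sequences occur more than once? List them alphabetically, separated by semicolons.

Trigram counts meeting the condition (more than once):
  big read read: 2
  read big read: 2
  slow slow slow: 3

big read read; read big read; slow slow slow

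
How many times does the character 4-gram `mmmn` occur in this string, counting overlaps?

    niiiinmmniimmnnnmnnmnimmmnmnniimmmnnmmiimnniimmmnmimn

3

Sliding a length-4 window over the 53 characters (50 positions):
  position 23–26: mmmn
  position 32–35: mmmn
  position 46–49: mmmn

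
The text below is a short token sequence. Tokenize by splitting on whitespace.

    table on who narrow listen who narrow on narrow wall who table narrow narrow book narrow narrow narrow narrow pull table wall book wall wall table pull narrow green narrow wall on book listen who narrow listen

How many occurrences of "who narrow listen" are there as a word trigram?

Scanning the 35 overlapping trigram windows for "who narrow listen":
  position 3–5: who narrow listen
  position 35–37: who narrow listen

2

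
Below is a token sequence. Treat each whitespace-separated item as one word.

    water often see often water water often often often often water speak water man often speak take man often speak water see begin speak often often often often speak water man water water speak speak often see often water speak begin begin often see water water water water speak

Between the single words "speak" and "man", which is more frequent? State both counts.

"speak" (9 vs 3)

"speak": 9 occurrences
"man": 3 occurrences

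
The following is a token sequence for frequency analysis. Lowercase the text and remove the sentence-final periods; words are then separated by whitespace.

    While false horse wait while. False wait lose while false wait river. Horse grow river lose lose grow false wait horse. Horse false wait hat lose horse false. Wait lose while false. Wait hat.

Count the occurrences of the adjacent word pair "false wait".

Scanning the 33 overlapping bigram windows for "false wait":
  position 6–7: false wait
  position 10–11: false wait
  position 19–20: false wait
  position 23–24: false wait
  position 28–29: false wait
  position 32–33: false wait

6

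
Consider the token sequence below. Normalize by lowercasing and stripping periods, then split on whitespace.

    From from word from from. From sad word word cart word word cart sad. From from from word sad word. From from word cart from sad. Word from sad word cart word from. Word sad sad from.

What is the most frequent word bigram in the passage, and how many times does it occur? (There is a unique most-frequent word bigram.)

Bigram frequencies (highest first):
  from from: 6
  from word: 4
  word from: 4
  sad word: 4
  word cart: 4
  from sad: 3
  … (7 more, each ≤ 2)

"from from", 6 times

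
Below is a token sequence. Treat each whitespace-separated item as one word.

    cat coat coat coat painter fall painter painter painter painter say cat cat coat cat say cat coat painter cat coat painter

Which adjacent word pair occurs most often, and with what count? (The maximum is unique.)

"cat coat", 4 times

Bigram frequencies (highest first):
  cat coat: 4
  coat painter: 3
  painter painter: 3
  coat coat: 2
  say cat: 2
  painter fall: 1
  … (6 more, each ≤ 1)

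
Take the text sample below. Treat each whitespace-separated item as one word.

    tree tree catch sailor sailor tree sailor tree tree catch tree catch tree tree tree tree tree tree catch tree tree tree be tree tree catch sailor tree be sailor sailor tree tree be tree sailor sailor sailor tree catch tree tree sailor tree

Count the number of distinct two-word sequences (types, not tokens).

10

44 tokens → 43 bigram windows in total.
Repeated bigrams (each contributes count−1 duplicates):
  tree tree: 12
  sailor tree: 6
  tree catch: 6
  catch tree: 4
  sailor sailor: 4
  tree be: 3
  tree sailor: 3
  be tree: 2
  … (1 more repeated)
33 duplicate windows → 43 − 33 = 10 distinct.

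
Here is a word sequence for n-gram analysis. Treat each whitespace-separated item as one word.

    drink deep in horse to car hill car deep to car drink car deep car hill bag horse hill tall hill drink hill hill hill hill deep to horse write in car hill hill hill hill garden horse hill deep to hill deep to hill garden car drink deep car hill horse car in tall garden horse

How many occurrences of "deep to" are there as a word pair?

Scanning the 56 overlapping bigram windows for "deep to":
  position 9–10: deep to
  position 27–28: deep to
  position 40–41: deep to
  position 43–44: deep to

4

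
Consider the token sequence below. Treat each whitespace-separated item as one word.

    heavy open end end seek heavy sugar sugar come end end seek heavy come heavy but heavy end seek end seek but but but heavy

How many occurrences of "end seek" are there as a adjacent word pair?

4

Scanning the 24 overlapping bigram windows for "end seek":
  position 4–5: end seek
  position 11–12: end seek
  position 18–19: end seek
  position 20–21: end seek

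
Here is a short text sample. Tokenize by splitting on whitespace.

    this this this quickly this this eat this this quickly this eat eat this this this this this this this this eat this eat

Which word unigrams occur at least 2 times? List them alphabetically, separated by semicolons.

Unigram counts meeting the condition (at least 2 times):
  eat: 5
  quickly: 2
  this: 17

eat; quickly; this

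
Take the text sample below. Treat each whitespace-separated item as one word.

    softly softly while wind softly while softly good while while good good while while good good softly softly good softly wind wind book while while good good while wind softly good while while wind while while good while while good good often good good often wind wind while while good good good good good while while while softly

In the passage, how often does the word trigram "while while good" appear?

Scanning the 56 overlapping trigram windows for "while while good":
  position 9–11: while while good
  position 13–15: while while good
  position 24–26: while while good
  position 35–37: while while good
  position 38–40: while while good
  position 48–50: while while good

6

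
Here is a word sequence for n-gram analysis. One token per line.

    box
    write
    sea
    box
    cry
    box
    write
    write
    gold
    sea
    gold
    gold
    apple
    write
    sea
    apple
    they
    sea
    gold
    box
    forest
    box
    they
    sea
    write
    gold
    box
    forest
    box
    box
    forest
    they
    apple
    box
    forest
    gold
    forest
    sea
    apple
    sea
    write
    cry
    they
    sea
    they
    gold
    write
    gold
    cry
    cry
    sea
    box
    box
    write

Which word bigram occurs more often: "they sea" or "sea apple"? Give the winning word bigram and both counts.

"they sea" (3 vs 2)

"they sea": 3 occurrences
"sea apple": 2 occurrences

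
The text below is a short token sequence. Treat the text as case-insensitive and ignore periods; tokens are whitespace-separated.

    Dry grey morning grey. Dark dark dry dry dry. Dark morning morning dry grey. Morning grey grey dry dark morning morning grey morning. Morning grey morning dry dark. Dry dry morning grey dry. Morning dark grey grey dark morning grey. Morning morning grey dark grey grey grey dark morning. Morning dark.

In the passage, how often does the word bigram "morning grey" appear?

Scanning the 50 overlapping bigram windows for "morning grey":
  position 3–4: morning grey
  position 15–16: morning grey
  position 21–22: morning grey
  position 24–25: morning grey
  position 31–32: morning grey
  position 39–40: morning grey
  position 42–43: morning grey

7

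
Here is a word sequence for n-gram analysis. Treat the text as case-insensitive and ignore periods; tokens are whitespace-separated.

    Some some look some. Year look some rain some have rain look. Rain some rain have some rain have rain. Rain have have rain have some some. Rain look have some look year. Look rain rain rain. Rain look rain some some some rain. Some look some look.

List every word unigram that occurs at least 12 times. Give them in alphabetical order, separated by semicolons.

rain; some

Unigram counts meeting the condition (at least 12 times):
  rain: 15
  some: 15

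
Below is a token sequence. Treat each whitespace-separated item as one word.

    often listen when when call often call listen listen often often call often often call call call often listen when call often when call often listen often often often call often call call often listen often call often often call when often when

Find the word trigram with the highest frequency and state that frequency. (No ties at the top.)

Trigram frequencies (highest first):
  often often call: 4
  when call often: 3
  often call often: 3
  call often listen: 3
  often listen when: 2
  call often call: 2
  … (19 more, each ≤ 2)

"often often call", 4 times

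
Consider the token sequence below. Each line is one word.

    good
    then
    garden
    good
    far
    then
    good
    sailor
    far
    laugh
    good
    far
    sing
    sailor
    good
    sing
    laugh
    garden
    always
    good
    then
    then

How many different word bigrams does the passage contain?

22 tokens → 21 bigram windows in total.
Repeated bigrams (each contributes count−1 duplicates):
  good far: 2
  good then: 2
2 duplicate windows → 21 − 2 = 19 distinct.

19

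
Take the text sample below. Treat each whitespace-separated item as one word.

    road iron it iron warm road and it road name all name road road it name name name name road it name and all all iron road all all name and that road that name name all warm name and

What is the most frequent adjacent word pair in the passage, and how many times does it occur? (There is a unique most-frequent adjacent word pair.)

"name name", 4 times

Bigram frequencies (highest first):
  name name: 4
  name and: 3
  name all: 2
  all name: 2
  name road: 2
  road it: 2
  … (22 more, each ≤ 2)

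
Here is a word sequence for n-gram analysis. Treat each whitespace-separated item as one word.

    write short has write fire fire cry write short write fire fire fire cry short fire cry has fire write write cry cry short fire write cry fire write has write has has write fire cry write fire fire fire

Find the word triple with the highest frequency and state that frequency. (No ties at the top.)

Trigram frequencies (highest first):
  write fire fire: 3
  has write fire: 2
  fire fire cry: 2
  fire cry write: 2
  fire fire fire: 2
  cry short fire: 2
  … (25 more, each ≤ 1)

"write fire fire", 3 times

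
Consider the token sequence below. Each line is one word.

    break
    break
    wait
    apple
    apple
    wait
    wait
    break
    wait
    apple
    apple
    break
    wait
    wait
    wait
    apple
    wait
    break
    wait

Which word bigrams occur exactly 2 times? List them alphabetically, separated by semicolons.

Bigram counts meeting the condition (exactly 2 times):
  apple apple: 2
  apple wait: 2
  wait break: 2

apple apple; apple wait; wait break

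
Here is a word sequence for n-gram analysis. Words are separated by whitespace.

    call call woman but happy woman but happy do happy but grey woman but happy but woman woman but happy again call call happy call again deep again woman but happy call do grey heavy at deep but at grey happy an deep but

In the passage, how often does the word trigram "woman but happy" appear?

Scanning the 42 overlapping trigram windows for "woman but happy":
  position 3–5: woman but happy
  position 6–8: woman but happy
  position 13–15: woman but happy
  position 18–20: woman but happy
  position 29–31: woman but happy

5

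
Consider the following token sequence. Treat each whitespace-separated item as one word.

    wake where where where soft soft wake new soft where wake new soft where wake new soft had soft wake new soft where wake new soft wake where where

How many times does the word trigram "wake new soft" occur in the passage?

5

Scanning the 27 overlapping trigram windows for "wake new soft":
  position 7–9: wake new soft
  position 11–13: wake new soft
  position 15–17: wake new soft
  position 20–22: wake new soft
  position 24–26: wake new soft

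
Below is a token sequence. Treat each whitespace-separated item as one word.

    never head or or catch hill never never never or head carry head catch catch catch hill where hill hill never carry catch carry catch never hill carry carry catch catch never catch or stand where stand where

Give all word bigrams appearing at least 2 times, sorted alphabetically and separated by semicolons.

Bigram counts meeting the condition (at least 2 times):
  carry catch: 3
  catch catch: 3
  catch hill: 2
  catch never: 2
  hill never: 2
  never never: 2
  stand where: 2

carry catch; catch catch; catch hill; catch never; hill never; never never; stand where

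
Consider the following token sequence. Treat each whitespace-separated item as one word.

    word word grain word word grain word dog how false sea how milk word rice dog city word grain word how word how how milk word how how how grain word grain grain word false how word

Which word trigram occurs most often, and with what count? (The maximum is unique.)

"word grain word", 3 times

Trigram frequencies (highest first):
  word grain word: 3
  word word grain: 2
  how milk word: 2
  word how how: 2
  grain word word: 1
  grain word dog: 1
  … (24 more, each ≤ 1)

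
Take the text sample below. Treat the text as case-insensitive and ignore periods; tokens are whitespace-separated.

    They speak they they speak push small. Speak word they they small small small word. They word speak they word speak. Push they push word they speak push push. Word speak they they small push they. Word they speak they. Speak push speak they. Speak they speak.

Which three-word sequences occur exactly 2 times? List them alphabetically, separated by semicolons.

speak they they; they they small; they word speak; word speak they; word they speak

Trigram counts meeting the condition (exactly 2 times):
  speak they they: 2
  they they small: 2
  they word speak: 2
  word speak they: 2
  word they speak: 2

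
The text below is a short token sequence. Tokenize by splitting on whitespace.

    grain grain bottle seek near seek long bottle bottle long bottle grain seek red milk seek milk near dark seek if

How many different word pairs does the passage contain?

21 tokens → 20 bigram windows in total.
Repeated bigrams (each contributes count−1 duplicates):
  long bottle: 2
1 duplicate windows → 20 − 1 = 19 distinct.

19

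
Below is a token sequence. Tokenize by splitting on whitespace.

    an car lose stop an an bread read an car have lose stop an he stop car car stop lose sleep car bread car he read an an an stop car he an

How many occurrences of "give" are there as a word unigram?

Scanning the 33 tokens for "give":
  (none found)

0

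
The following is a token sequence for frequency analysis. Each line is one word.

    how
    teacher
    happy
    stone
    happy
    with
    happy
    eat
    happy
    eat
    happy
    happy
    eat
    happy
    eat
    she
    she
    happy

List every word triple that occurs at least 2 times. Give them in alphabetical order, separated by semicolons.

eat happy eat; happy eat happy

Trigram counts meeting the condition (at least 2 times):
  eat happy eat: 2
  happy eat happy: 3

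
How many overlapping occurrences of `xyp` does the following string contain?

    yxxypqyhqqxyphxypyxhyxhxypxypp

5

Sliding a length-3 window over the 30 characters (28 positions):
  position 3–5: xyp
  position 11–13: xyp
  position 15–17: xyp
  position 24–26: xyp
  position 27–29: xyp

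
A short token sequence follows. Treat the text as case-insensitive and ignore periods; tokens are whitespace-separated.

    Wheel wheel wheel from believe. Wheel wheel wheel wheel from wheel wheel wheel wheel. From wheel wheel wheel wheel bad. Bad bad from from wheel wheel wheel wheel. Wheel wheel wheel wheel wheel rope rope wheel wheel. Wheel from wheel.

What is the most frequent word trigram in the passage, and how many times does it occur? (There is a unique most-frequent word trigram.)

"wheel wheel wheel", 15 times

Trigram frequencies (highest first):
  wheel wheel wheel: 15
  wheel wheel from: 4
  wheel from wheel: 3
  from wheel wheel: 3
  wheel from believe: 1
  from believe wheel: 1
  … (11 more, each ≤ 1)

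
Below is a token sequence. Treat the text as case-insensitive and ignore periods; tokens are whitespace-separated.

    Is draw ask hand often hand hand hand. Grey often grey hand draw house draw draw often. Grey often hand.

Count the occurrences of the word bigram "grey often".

2

Scanning the 19 overlapping bigram windows for "grey often":
  position 9–10: grey often
  position 18–19: grey often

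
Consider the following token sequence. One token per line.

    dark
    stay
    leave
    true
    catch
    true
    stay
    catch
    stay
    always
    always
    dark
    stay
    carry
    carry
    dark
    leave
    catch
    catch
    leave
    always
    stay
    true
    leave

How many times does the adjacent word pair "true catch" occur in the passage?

1

Scanning the 23 overlapping bigram windows for "true catch":
  position 4–5: true catch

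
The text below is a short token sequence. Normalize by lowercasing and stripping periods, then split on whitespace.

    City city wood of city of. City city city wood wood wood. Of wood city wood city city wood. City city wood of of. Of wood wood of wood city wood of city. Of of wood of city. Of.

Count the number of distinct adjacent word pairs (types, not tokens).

39 tokens → 38 bigram windows in total.
Repeated bigrams (each contributes count−1 duplicates):
  city wood: 6
  wood of: 6
  city city: 5
  of city: 4
  of wood: 4
  wood city: 4
  city of: 3
  of of: 3
  … (1 more repeated)
29 duplicate windows → 38 − 29 = 9 distinct.

9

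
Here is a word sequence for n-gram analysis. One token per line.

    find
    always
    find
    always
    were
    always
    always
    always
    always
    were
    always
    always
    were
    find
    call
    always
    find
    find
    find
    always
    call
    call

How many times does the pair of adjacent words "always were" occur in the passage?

3

Scanning the 21 overlapping bigram windows for "always were":
  position 4–5: always were
  position 9–10: always were
  position 12–13: always were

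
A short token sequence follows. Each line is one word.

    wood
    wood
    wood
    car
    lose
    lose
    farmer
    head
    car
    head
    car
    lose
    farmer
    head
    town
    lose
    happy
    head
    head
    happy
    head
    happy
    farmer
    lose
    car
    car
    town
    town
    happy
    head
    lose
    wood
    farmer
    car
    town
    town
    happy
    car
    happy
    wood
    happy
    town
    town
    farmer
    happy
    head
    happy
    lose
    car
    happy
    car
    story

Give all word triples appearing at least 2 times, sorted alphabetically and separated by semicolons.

Trigram counts meeting the condition (at least 2 times):
  car town town: 2
  happy head happy: 2
  lose farmer head: 2
  town town happy: 2

car town town; happy head happy; lose farmer head; town town happy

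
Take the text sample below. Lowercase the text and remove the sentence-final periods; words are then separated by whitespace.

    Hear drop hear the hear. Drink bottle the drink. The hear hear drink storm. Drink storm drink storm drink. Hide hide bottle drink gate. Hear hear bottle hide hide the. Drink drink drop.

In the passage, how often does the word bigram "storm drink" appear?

3

Scanning the 32 overlapping bigram windows for "storm drink":
  position 14–15: storm drink
  position 16–17: storm drink
  position 18–19: storm drink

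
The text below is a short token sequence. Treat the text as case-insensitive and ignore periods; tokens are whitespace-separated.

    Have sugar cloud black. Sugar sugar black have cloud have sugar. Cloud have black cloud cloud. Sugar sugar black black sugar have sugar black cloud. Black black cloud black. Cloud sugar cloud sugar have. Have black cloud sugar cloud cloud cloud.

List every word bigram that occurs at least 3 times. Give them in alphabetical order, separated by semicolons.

black cloud; cloud black; cloud cloud; cloud sugar; have sugar; sugar black; sugar cloud

Bigram counts meeting the condition (at least 3 times):
  black cloud: 5
  cloud black: 3
  cloud cloud: 3
  cloud sugar: 4
  have sugar: 3
  sugar black: 3
  sugar cloud: 4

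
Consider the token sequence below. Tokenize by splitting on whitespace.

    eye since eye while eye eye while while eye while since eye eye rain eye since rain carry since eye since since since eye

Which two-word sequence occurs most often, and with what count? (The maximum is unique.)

Bigram frequencies (highest first):
  since eye: 4
  eye since: 3
  eye while: 3
  while eye: 2
  eye eye: 2
  since since: 2
  … (7 more, each ≤ 1)

"since eye", 4 times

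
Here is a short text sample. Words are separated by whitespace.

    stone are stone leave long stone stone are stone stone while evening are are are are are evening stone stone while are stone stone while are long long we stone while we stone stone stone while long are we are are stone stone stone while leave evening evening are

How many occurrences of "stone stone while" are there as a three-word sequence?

Scanning the 47 overlapping trigram windows for "stone stone while":
  position 9–11: stone stone while
  position 19–21: stone stone while
  position 23–25: stone stone while
  position 34–36: stone stone while
  position 43–45: stone stone while

5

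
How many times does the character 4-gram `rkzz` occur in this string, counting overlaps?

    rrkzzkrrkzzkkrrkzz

Sliding a length-4 window over the 18 characters (15 positions):
  position 2–5: rkzz
  position 8–11: rkzz
  position 15–18: rkzz

3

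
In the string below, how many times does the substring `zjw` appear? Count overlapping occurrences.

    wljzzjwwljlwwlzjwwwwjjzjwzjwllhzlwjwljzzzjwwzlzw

Sliding a length-3 window over the 48 characters (46 positions):
  position 5–7: zjw
  position 15–17: zjw
  position 23–25: zjw
  position 26–28: zjw
  position 41–43: zjw

5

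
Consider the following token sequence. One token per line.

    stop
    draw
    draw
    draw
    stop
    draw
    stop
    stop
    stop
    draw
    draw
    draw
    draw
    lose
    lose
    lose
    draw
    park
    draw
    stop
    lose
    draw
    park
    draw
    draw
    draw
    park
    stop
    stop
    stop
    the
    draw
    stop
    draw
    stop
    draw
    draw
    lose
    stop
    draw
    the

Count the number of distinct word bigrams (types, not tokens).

41 tokens → 40 bigram windows in total.
Repeated bigrams (each contributes count−1 duplicates):
  draw draw: 8
  stop draw: 6
  draw stop: 5
  stop stop: 4
  draw park: 3
  draw lose: 2
  lose draw: 2
  lose lose: 2
  … (1 more repeated)
25 duplicate windows → 40 − 25 = 15 distinct.

15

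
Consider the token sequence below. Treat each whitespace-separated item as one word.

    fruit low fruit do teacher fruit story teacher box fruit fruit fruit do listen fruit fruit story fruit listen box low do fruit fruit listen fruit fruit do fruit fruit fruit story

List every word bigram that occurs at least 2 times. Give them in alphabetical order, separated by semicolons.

do fruit; fruit do; fruit fruit; fruit listen; fruit story; listen fruit

Bigram counts meeting the condition (at least 2 times):
  do fruit: 2
  fruit do: 3
  fruit fruit: 7
  fruit listen: 2
  fruit story: 3
  listen fruit: 2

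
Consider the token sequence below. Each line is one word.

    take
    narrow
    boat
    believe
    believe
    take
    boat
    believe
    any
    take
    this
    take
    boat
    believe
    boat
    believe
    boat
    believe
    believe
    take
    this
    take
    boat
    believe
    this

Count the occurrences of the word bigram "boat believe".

Scanning the 24 overlapping bigram windows for "boat believe":
  position 3–4: boat believe
  position 7–8: boat believe
  position 13–14: boat believe
  position 15–16: boat believe
  position 17–18: boat believe
  position 23–24: boat believe

6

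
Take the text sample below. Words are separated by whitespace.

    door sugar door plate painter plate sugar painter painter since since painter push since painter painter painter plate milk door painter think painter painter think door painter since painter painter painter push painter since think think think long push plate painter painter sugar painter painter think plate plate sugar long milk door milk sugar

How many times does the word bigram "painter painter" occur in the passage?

8

Scanning the 53 overlapping bigram windows for "painter painter":
  position 8–9: painter painter
  position 15–16: painter painter
  position 16–17: painter painter
  position 23–24: painter painter
  position 29–30: painter painter
  position 30–31: painter painter
  position 41–42: painter painter
  position 44–45: painter painter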